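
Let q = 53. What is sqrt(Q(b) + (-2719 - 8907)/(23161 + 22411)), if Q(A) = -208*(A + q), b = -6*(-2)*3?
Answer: I*sqrt(9611596102570)/22786 ≈ 136.06*I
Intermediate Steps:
b = 36 (b = 12*3 = 36)
Q(A) = -11024 - 208*A (Q(A) = -208*(A + 53) = -208*(53 + A) = -11024 - 208*A)
sqrt(Q(b) + (-2719 - 8907)/(23161 + 22411)) = sqrt((-11024 - 208*36) + (-2719 - 8907)/(23161 + 22411)) = sqrt((-11024 - 7488) - 11626/45572) = sqrt(-18512 - 11626*1/45572) = sqrt(-18512 - 5813/22786) = sqrt(-421820245/22786) = I*sqrt(9611596102570)/22786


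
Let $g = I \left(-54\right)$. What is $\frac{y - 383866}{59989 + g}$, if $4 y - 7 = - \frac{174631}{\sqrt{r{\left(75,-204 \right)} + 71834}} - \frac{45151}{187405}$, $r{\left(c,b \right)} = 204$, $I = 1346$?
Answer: $\frac{71938091059}{2379106475} + \frac{174631 \sqrt{72038}}{3658089640} \approx 30.25$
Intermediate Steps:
$g = -72684$ ($g = 1346 \left(-54\right) = -72684$)
$y = \frac{316671}{187405} - \frac{174631 \sqrt{72038}}{288152}$ ($y = \frac{7}{4} + \frac{- \frac{174631}{\sqrt{204 + 71834}} - \frac{45151}{187405}}{4} = \frac{7}{4} + \frac{- \frac{174631}{\sqrt{72038}} - \frac{45151}{187405}}{4} = \frac{7}{4} + \frac{- 174631 \frac{\sqrt{72038}}{72038} - \frac{45151}{187405}}{4} = \frac{7}{4} + \frac{- \frac{174631 \sqrt{72038}}{72038} - \frac{45151}{187405}}{4} = \frac{7}{4} + \frac{- \frac{45151}{187405} - \frac{174631 \sqrt{72038}}{72038}}{4} = \frac{7}{4} - \left(\frac{45151}{749620} + \frac{174631 \sqrt{72038}}{288152}\right) = \frac{316671}{187405} - \frac{174631 \sqrt{72038}}{288152} \approx -160.97$)
$\frac{y - 383866}{59989 + g} = \frac{\left(\frac{316671}{187405} - \frac{174631 \sqrt{72038}}{288152}\right) - 383866}{59989 - 72684} = \frac{- \frac{71938091059}{187405} - \frac{174631 \sqrt{72038}}{288152}}{-12695} = \left(- \frac{71938091059}{187405} - \frac{174631 \sqrt{72038}}{288152}\right) \left(- \frac{1}{12695}\right) = \frac{71938091059}{2379106475} + \frac{174631 \sqrt{72038}}{3658089640}$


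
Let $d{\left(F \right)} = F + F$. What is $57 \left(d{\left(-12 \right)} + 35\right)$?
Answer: $627$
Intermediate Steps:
$d{\left(F \right)} = 2 F$
$57 \left(d{\left(-12 \right)} + 35\right) = 57 \left(2 \left(-12\right) + 35\right) = 57 \left(-24 + 35\right) = 57 \cdot 11 = 627$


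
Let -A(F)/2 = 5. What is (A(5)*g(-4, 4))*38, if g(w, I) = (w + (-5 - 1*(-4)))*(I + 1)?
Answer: 9500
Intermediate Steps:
A(F) = -10 (A(F) = -2*5 = -10)
g(w, I) = (1 + I)*(-1 + w) (g(w, I) = (w + (-5 + 4))*(1 + I) = (w - 1)*(1 + I) = (-1 + w)*(1 + I) = (1 + I)*(-1 + w))
(A(5)*g(-4, 4))*38 = -10*(-1 - 4 - 1*4 + 4*(-4))*38 = -10*(-1 - 4 - 4 - 16)*38 = -10*(-25)*38 = 250*38 = 9500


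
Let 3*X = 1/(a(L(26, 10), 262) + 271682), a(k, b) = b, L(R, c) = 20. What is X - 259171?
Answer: -211439995271/815832 ≈ -2.5917e+5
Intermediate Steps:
X = 1/815832 (X = 1/(3*(262 + 271682)) = (⅓)/271944 = (⅓)*(1/271944) = 1/815832 ≈ 1.2257e-6)
X - 259171 = 1/815832 - 259171 = -211439995271/815832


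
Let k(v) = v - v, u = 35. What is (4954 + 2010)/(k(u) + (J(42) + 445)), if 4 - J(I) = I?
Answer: 6964/407 ≈ 17.111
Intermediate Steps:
J(I) = 4 - I
k(v) = 0
(4954 + 2010)/(k(u) + (J(42) + 445)) = (4954 + 2010)/(0 + ((4 - 1*42) + 445)) = 6964/(0 + ((4 - 42) + 445)) = 6964/(0 + (-38 + 445)) = 6964/(0 + 407) = 6964/407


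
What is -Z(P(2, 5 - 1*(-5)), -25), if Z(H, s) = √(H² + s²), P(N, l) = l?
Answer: -5*√29 ≈ -26.926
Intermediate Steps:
-Z(P(2, 5 - 1*(-5)), -25) = -√((5 - 1*(-5))² + (-25)²) = -√((5 + 5)² + 625) = -√(10² + 625) = -√(100 + 625) = -√725 = -5*√29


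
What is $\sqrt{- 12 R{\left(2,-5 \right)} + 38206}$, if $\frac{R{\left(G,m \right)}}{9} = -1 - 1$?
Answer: $\sqrt{38422} \approx 196.02$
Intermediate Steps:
$R{\left(G,m \right)} = -18$ ($R{\left(G,m \right)} = 9 \left(-1 - 1\right) = 9 \left(-2\right) = -18$)
$\sqrt{- 12 R{\left(2,-5 \right)} + 38206} = \sqrt{\left(-12\right) \left(-18\right) + 38206} = \sqrt{216 + 38206} = \sqrt{38422}$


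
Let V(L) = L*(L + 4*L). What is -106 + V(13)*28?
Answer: 23554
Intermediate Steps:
V(L) = 5*L² (V(L) = L*(5*L) = 5*L²)
-106 + V(13)*28 = -106 + (5*13²)*28 = -106 + (5*169)*28 = -106 + 845*28 = -106 + 23660 = 23554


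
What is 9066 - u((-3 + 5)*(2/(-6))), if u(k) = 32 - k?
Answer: 27100/3 ≈ 9033.3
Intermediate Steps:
9066 - u((-3 + 5)*(2/(-6))) = 9066 - (32 - (-3 + 5)*2/(-6)) = 9066 - (32 - 2*2*(-⅙)) = 9066 - (32 - 2*(-1)/3) = 9066 - (32 - 1*(-⅔)) = 9066 - (32 + ⅔) = 9066 - 1*98/3 = 9066 - 98/3 = 27100/3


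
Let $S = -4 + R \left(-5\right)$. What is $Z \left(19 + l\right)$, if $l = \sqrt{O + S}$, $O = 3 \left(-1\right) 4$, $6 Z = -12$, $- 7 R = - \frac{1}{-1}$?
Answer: $-38 - \frac{2 i \sqrt{749}}{7} \approx -38.0 - 7.8194 i$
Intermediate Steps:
$R = - \frac{1}{7}$ ($R = - \frac{\left(-1\right) \frac{1}{-1}}{7} = - \frac{\left(-1\right) \left(-1\right)}{7} = \left(- \frac{1}{7}\right) 1 = - \frac{1}{7} \approx -0.14286$)
$Z = -2$ ($Z = \frac{1}{6} \left(-12\right) = -2$)
$S = - \frac{23}{7}$ ($S = -4 - - \frac{5}{7} = -4 + \frac{5}{7} = - \frac{23}{7} \approx -3.2857$)
$O = -12$ ($O = \left(-3\right) 4 = -12$)
$l = \frac{i \sqrt{749}}{7}$ ($l = \sqrt{-12 - \frac{23}{7}} = \sqrt{- \frac{107}{7}} = \frac{i \sqrt{749}}{7} \approx 3.9097 i$)
$Z \left(19 + l\right) = - 2 \left(19 + \frac{i \sqrt{749}}{7}\right) = -38 - \frac{2 i \sqrt{749}}{7}$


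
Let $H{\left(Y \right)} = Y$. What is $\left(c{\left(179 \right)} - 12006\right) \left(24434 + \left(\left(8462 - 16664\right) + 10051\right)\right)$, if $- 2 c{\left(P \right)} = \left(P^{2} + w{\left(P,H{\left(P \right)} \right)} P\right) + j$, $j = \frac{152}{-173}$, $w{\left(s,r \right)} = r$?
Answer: $- \frac{200277905565}{173} \approx -1.1577 \cdot 10^{9}$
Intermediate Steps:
$j = - \frac{152}{173}$ ($j = 152 \left(- \frac{1}{173}\right) = - \frac{152}{173} \approx -0.87861$)
$c{\left(P \right)} = \frac{76}{173} - P^{2}$ ($c{\left(P \right)} = - \frac{\left(P^{2} + P P\right) - \frac{152}{173}}{2} = - \frac{\left(P^{2} + P^{2}\right) - \frac{152}{173}}{2} = - \frac{2 P^{2} - \frac{152}{173}}{2} = - \frac{- \frac{152}{173} + 2 P^{2}}{2} = \frac{76}{173} - P^{2}$)
$\left(c{\left(179 \right)} - 12006\right) \left(24434 + \left(\left(8462 - 16664\right) + 10051\right)\right) = \left(\left(\frac{76}{173} - 179^{2}\right) - 12006\right) \left(24434 + \left(\left(8462 - 16664\right) + 10051\right)\right) = \left(\left(\frac{76}{173} - 32041\right) - 12006\right) \left(24434 + \left(-8202 + 10051\right)\right) = \left(\left(\frac{76}{173} - 32041\right) - 12006\right) \left(24434 + 1849\right) = \left(- \frac{5543017}{173} - 12006\right) 26283 = \left(- \frac{7620055}{173}\right) 26283 = - \frac{200277905565}{173}$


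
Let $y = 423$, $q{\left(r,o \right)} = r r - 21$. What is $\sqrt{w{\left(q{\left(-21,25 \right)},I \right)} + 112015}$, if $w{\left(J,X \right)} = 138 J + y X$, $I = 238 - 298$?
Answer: $11 \sqrt{1195} \approx 380.26$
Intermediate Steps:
$q{\left(r,o \right)} = -21 + r^{2}$ ($q{\left(r,o \right)} = r^{2} - 21 = -21 + r^{2}$)
$I = -60$ ($I = 238 - 298 = -60$)
$w{\left(J,X \right)} = 138 J + 423 X$
$\sqrt{w{\left(q{\left(-21,25 \right)},I \right)} + 112015} = \sqrt{\left(138 \left(-21 + \left(-21\right)^{2}\right) + 423 \left(-60\right)\right) + 112015} = \sqrt{\left(138 \left(-21 + 441\right) - 25380\right) + 112015} = \sqrt{\left(138 \cdot 420 - 25380\right) + 112015} = \sqrt{\left(57960 - 25380\right) + 112015} = \sqrt{32580 + 112015} = \sqrt{144595} = 11 \sqrt{1195}$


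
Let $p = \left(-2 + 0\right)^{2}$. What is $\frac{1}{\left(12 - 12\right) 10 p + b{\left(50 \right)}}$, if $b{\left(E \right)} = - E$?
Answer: $- \frac{1}{50} \approx -0.02$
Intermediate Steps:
$p = 4$ ($p = \left(-2\right)^{2} = 4$)
$\frac{1}{\left(12 - 12\right) 10 p + b{\left(50 \right)}} = \frac{1}{\left(12 - 12\right) 10 \cdot 4 - 50} = \frac{1}{0 \cdot 10 \cdot 4 - 50} = \frac{1}{0 \cdot 4 - 50} = \frac{1}{0 - 50} = \frac{1}{-50} = - \frac{1}{50}$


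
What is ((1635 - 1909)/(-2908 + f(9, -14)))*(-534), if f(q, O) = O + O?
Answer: -36579/734 ≈ -49.835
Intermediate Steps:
f(q, O) = 2*O
((1635 - 1909)/(-2908 + f(9, -14)))*(-534) = ((1635 - 1909)/(-2908 + 2*(-14)))*(-534) = -274/(-2908 - 28)*(-534) = -274/(-2936)*(-534) = -274*(-1/2936)*(-534) = (137/1468)*(-534) = -36579/734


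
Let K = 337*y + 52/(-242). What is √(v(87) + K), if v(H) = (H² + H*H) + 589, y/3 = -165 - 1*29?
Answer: I*√21829273/11 ≈ 424.74*I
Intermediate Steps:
y = -582 (y = 3*(-165 - 1*29) = 3*(-165 - 29) = 3*(-194) = -582)
v(H) = 589 + 2*H² (v(H) = (H² + H²) + 589 = 2*H² + 589 = 589 + 2*H²)
K = -23732240/121 (K = 337*(-582) + 52/(-242) = -196134 + 52*(-1/242) = -196134 - 26/121 = -23732240/121 ≈ -1.9613e+5)
√(v(87) + K) = √((589 + 2*87²) - 23732240/121) = √((589 + 2*7569) - 23732240/121) = √((589 + 15138) - 23732240/121) = √(15727 - 23732240/121) = √(-21829273/121) = I*√21829273/11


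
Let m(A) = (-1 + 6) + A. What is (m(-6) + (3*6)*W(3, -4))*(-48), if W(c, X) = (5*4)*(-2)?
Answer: 34608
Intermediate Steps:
W(c, X) = -40 (W(c, X) = 20*(-2) = -40)
m(A) = 5 + A
(m(-6) + (3*6)*W(3, -4))*(-48) = ((5 - 6) + (3*6)*(-40))*(-48) = (-1 + 18*(-40))*(-48) = (-1 - 720)*(-48) = -721*(-48) = 34608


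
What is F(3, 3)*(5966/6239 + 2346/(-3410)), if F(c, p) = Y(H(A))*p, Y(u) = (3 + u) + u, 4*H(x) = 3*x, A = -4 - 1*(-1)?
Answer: -25683147/21274990 ≈ -1.2072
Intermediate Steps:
A = -3 (A = -4 + 1 = -3)
H(x) = 3*x/4 (H(x) = (3*x)/4 = 3*x/4)
Y(u) = 3 + 2*u
F(c, p) = -3*p/2 (F(c, p) = (3 + 2*((3/4)*(-3)))*p = (3 + 2*(-9/4))*p = (3 - 9/2)*p = -3*p/2)
F(3, 3)*(5966/6239 + 2346/(-3410)) = (-3/2*3)*(5966/6239 + 2346/(-3410)) = -9*(5966*(1/6239) + 2346*(-1/3410))/2 = -9*(5966/6239 - 1173/1705)/2 = -9/2*2853683/10637495 = -25683147/21274990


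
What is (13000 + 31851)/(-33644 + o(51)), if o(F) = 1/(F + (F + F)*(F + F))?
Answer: -468917205/351748019 ≈ -1.3331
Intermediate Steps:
o(F) = 1/(F + 4*F²) (o(F) = 1/(F + (2*F)*(2*F)) = 1/(F + 4*F²))
(13000 + 31851)/(-33644 + o(51)) = (13000 + 31851)/(-33644 + 1/(51*(1 + 4*51))) = 44851/(-33644 + 1/(51*(1 + 204))) = 44851/(-33644 + (1/51)/205) = 44851/(-33644 + (1/51)*(1/205)) = 44851/(-33644 + 1/10455) = 44851/(-351748019/10455) = 44851*(-10455/351748019) = -468917205/351748019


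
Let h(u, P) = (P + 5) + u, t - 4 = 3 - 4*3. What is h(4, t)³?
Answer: 64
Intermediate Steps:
t = -5 (t = 4 + (3 - 4*3) = 4 + (3 - 12) = 4 - 9 = -5)
h(u, P) = 5 + P + u (h(u, P) = (5 + P) + u = 5 + P + u)
h(4, t)³ = (5 - 5 + 4)³ = 4³ = 64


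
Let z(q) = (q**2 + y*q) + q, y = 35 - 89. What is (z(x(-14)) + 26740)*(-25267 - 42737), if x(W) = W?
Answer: -1882214712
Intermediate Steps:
y = -54
z(q) = q**2 - 53*q (z(q) = (q**2 - 54*q) + q = q**2 - 53*q)
(z(x(-14)) + 26740)*(-25267 - 42737) = (-14*(-53 - 14) + 26740)*(-25267 - 42737) = (-14*(-67) + 26740)*(-68004) = (938 + 26740)*(-68004) = 27678*(-68004) = -1882214712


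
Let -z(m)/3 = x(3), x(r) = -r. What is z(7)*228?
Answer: 2052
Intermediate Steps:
z(m) = 9 (z(m) = -(-3)*3 = -3*(-3) = 9)
z(7)*228 = 9*228 = 2052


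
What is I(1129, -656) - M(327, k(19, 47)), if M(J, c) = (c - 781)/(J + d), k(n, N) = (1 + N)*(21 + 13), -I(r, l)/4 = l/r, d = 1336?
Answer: 3402933/1877527 ≈ 1.8125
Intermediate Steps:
I(r, l) = -4*l/r
k(n, N) = 34 + 34*N (k(n, N) = (1 + N)*34 = 34 + 34*N)
M(J, c) = (-781 + c)/(1336 + J) (M(J, c) = (c - 781)/(J + 1336) = (-781 + c)/(1336 + J))
I(1129, -656) - M(327, k(19, 47)) = -4*(-656)/1129 - (-781 + (34 + 34*47))/(1336 + 327) = -4*(-656)*1/1129 - (-781 + (34 + 1598))/1663 = 2624/1129 - (-781 + 1632)/1663 = 2624/1129 - 851/1663 = 3402933/1877527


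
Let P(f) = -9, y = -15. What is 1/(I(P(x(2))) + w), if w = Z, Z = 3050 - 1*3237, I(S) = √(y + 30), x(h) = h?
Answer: -187/34954 - √15/34954 ≈ -0.0054607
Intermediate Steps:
I(S) = √15 (I(S) = √(-15 + 30) = √15)
Z = -187 (Z = 3050 - 3237 = -187)
w = -187
1/(I(P(x(2))) + w) = 1/(√15 - 187) = 1/(-187 + √15)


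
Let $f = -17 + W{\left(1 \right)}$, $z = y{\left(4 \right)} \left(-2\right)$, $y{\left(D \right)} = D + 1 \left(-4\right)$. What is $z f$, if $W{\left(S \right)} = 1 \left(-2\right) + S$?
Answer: $0$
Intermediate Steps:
$y{\left(D \right)} = -4 + D$ ($y{\left(D \right)} = D - 4 = -4 + D$)
$W{\left(S \right)} = -2 + S$
$z = 0$ ($z = \left(-4 + 4\right) \left(-2\right) = 0 \left(-2\right) = 0$)
$f = -18$ ($f = -17 + \left(-2 + 1\right) = -17 - 1 = -18$)
$z f = 0 \left(-18\right) = 0$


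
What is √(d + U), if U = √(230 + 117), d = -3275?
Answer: √(-3275 + √347) ≈ 57.065*I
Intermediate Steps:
U = √347 ≈ 18.628
√(d + U) = √(-3275 + √347)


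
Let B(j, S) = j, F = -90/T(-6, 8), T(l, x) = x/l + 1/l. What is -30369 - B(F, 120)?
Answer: -30429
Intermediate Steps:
T(l, x) = 1/l + x/l (T(l, x) = x/l + 1/l = 1/l + x/l)
F = 60 (F = -90*(-6/(1 + 8)) = -90/((-⅙*9)) = -90/(-3/2) = -90*(-⅔) = 60)
-30369 - B(F, 120) = -30369 - 1*60 = -30369 - 60 = -30429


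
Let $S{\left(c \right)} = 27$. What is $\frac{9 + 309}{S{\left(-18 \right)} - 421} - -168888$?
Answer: $\frac{33270777}{197} \approx 1.6889 \cdot 10^{5}$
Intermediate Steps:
$\frac{9 + 309}{S{\left(-18 \right)} - 421} - -168888 = \frac{9 + 309}{27 - 421} - -168888 = \frac{318}{-394} + 168888 = 318 \left(- \frac{1}{394}\right) + 168888 = - \frac{159}{197} + 168888 = \frac{33270777}{197}$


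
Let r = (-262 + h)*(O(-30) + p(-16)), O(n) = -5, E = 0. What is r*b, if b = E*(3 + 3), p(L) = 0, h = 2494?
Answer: 0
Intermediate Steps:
b = 0 (b = 0*(3 + 3) = 0*6 = 0)
r = -11160 (r = (-262 + 2494)*(-5 + 0) = 2232*(-5) = -11160)
r*b = -11160*0 = 0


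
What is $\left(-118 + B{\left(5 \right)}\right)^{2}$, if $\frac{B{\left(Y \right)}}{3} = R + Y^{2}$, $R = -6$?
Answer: $3721$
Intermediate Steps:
$B{\left(Y \right)} = -18 + 3 Y^{2}$ ($B{\left(Y \right)} = 3 \left(-6 + Y^{2}\right) = -18 + 3 Y^{2}$)
$\left(-118 + B{\left(5 \right)}\right)^{2} = \left(-118 - \left(18 - 3 \cdot 5^{2}\right)\right)^{2} = \left(-118 + \left(-18 + 3 \cdot 25\right)\right)^{2} = \left(-118 + \left(-18 + 75\right)\right)^{2} = \left(-118 + 57\right)^{2} = \left(-61\right)^{2} = 3721$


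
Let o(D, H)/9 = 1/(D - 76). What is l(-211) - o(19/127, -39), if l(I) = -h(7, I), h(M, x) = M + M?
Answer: -44573/3211 ≈ -13.881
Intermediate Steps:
h(M, x) = 2*M
l(I) = -14 (l(I) = -2*7 = -1*14 = -14)
o(D, H) = 9/(-76 + D) (o(D, H) = 9/(D - 76) = 9/(-76 + D))
l(-211) - o(19/127, -39) = -14 - 9/(-76 + 19/127) = -14 - 9/(-9633/127) = -14 - 9*(-127)/9633 = -14 - 1*(-381/3211) = -14 + 381/3211 = -44573/3211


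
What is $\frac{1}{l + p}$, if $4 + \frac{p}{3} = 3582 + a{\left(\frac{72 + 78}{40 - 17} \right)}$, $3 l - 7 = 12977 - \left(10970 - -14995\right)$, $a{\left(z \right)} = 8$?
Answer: $\frac{1}{6431} \approx 0.0001555$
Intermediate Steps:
$l = -4327$ ($l = \frac{7}{3} + \frac{12977 - \left(10970 - -14995\right)}{3} = \frac{7}{3} + \frac{12977 - \left(10970 + 14995\right)}{3} = \frac{7}{3} + \frac{12977 - 25965}{3} = \frac{7}{3} + \frac{1}{3} \left(-12988\right) = \frac{7}{3} - \frac{12988}{3} = -4327$)
$p = 10758$ ($p = -12 + 3 \left(3582 + 8\right) = -12 + 3 \cdot 3590 = -12 + 10770 = 10758$)
$\frac{1}{l + p} = \frac{1}{-4327 + 10758} = \frac{1}{6431}$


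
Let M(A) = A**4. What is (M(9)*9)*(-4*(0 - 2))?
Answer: 472392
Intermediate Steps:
(M(9)*9)*(-4*(0 - 2)) = (9**4*9)*(-4*(0 - 2)) = (6561*9)*(-4*(-2)) = 59049*8 = 472392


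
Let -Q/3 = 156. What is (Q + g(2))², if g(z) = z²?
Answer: 215296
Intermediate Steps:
Q = -468 (Q = -3*156 = -468)
(Q + g(2))² = (-468 + 2²)² = (-468 + 4)² = (-464)² = 215296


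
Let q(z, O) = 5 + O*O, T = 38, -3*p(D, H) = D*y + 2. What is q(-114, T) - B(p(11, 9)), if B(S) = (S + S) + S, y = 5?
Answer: 1506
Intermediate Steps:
p(D, H) = -⅔ - 5*D/3 (p(D, H) = -(D*5 + 2)/3 = -(5*D + 2)/3 = -(2 + 5*D)/3 = -⅔ - 5*D/3)
q(z, O) = 5 + O²
B(S) = 3*S (B(S) = 2*S + S = 3*S)
q(-114, T) - B(p(11, 9)) = (5 + 38²) - 3*(-⅔ - 5/3*11) = (5 + 1444) - 3*(-⅔ - 55/3) = 1449 - 3*(-19) = 1449 - 1*(-57) = 1449 + 57 = 1506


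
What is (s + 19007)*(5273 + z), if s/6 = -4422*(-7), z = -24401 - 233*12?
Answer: -4488522444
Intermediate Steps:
z = -27197 (z = -24401 - 2796 = -27197)
s = 185724 (s = 6*(-4422*(-7)) = 6*30954 = 185724)
(s + 19007)*(5273 + z) = (185724 + 19007)*(5273 - 27197) = 204731*(-21924) = -4488522444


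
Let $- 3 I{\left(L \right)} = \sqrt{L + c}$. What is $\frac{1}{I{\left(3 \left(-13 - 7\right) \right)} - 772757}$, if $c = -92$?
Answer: $- \frac{6954813}{5374380429593} + \frac{6 i \sqrt{38}}{5374380429593} \approx -1.2941 \cdot 10^{-6} + 6.882 \cdot 10^{-12} i$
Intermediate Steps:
$I{\left(L \right)} = - \frac{\sqrt{-92 + L}}{3}$ ($I{\left(L \right)} = - \frac{\sqrt{L - 92}}{3} = - \frac{\sqrt{-92 + L}}{3}$)
$\frac{1}{I{\left(3 \left(-13 - 7\right) \right)} - 772757} = \frac{1}{- \frac{\sqrt{-92 + 3 \left(-13 - 7\right)}}{3} - 772757} = \frac{1}{- \frac{\sqrt{-92 + 3 \left(-20\right)}}{3} - 772757} = \frac{1}{- \frac{\sqrt{-92 - 60}}{3} - 772757} = \frac{1}{- \frac{\sqrt{-152}}{3} - 772757} = \frac{1}{- \frac{2 i \sqrt{38}}{3} - 772757} = \frac{1}{-772757 - \frac{2 i \sqrt{38}}{3}}$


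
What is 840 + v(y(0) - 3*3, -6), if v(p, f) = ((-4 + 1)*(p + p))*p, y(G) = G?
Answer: 354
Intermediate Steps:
v(p, f) = -6*p**2 (v(p, f) = (-6*p)*p = -6*p**2)
840 + v(y(0) - 3*3, -6) = 840 - 6*(0 - 3*3)**2 = 840 - 6*(0 - 9)**2 = 840 - 6*(-9)**2 = 840 - 6*81 = 840 - 486 = 354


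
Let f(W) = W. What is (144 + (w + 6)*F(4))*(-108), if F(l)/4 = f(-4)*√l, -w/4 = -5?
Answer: 74304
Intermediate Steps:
w = 20 (w = -4*(-5) = 20)
F(l) = -16*√l (F(l) = 4*(-4*√l) = -16*√l)
(144 + (w + 6)*F(4))*(-108) = (144 + (20 + 6)*(-16*√4))*(-108) = (144 + 26*(-16*2))*(-108) = (144 + 26*(-32))*(-108) = (144 - 832)*(-108) = -688*(-108) = 74304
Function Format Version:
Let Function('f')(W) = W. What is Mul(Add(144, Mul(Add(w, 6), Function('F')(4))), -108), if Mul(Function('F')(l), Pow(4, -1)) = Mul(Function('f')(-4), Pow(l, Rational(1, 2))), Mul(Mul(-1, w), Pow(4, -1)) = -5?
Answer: 74304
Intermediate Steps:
w = 20 (w = Mul(-4, -5) = 20)
Function('F')(l) = Mul(-16, Pow(l, Rational(1, 2))) (Function('F')(l) = Mul(4, Mul(-4, Pow(l, Rational(1, 2)))) = Mul(-16, Pow(l, Rational(1, 2))))
Mul(Add(144, Mul(Add(w, 6), Function('F')(4))), -108) = Mul(Add(144, Mul(Add(20, 6), Mul(-16, Pow(4, Rational(1, 2))))), -108) = Mul(Add(144, Mul(26, Mul(-16, 2))), -108) = Mul(Add(144, Mul(26, -32)), -108) = Mul(Add(144, -832), -108) = Mul(-688, -108) = 74304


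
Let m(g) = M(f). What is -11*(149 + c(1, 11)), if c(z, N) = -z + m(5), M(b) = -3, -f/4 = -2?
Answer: -1595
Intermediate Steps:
f = 8 (f = -4*(-2) = 8)
m(g) = -3
c(z, N) = -3 - z (c(z, N) = -z - 3 = -3 - z)
-11*(149 + c(1, 11)) = -11*(149 + (-3 - 1*1)) = -11*(149 + (-3 - 1)) = -11*(149 - 4) = -11*145 = -1595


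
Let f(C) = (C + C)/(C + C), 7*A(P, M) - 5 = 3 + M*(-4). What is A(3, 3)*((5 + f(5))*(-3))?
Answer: 72/7 ≈ 10.286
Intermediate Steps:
A(P, M) = 8/7 - 4*M/7 (A(P, M) = 5/7 + (3 + M*(-4))/7 = 5/7 + (3 - 4*M)/7 = 5/7 + (3/7 - 4*M/7) = 8/7 - 4*M/7)
f(C) = 1 (f(C) = (2*C)/((2*C)) = (2*C)*(1/(2*C)) = 1)
A(3, 3)*((5 + f(5))*(-3)) = (8/7 - 4/7*3)*((5 + 1)*(-3)) = (8/7 - 12/7)*(6*(-3)) = -4/7*(-18) = 72/7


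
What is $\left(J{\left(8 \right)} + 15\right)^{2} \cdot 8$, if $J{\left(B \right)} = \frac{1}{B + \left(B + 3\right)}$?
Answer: $\frac{654368}{361} \approx 1812.7$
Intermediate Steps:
$J{\left(B \right)} = \frac{1}{3 + 2 B}$ ($J{\left(B \right)} = \frac{1}{B + \left(3 + B\right)} = \frac{1}{3 + 2 B}$)
$\left(J{\left(8 \right)} + 15\right)^{2} \cdot 8 = \left(\frac{1}{3 + 2 \cdot 8} + 15\right)^{2} \cdot 8 = \left(\frac{1}{3 + 16} + 15\right)^{2} \cdot 8 = \left(\frac{1}{19} + 15\right)^{2} \cdot 8 = \left(\frac{286}{19}\right)^{2} \cdot 8 = \frac{81796}{361} \cdot 8 = \frac{654368}{361}$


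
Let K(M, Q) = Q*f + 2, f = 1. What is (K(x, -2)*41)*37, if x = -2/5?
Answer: 0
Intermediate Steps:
x = -⅖ (x = -2*⅕ = -⅖ ≈ -0.40000)
K(M, Q) = 2 + Q (K(M, Q) = Q*1 + 2 = Q + 2 = 2 + Q)
(K(x, -2)*41)*37 = ((2 - 2)*41)*37 = (0*41)*37 = 0*37 = 0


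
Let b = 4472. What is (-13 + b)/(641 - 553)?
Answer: 4459/88 ≈ 50.670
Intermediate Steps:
(-13 + b)/(641 - 553) = (-13 + 4472)/(641 - 553) = 4459/88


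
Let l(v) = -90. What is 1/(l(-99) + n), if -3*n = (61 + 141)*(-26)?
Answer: 3/4982 ≈ 0.00060217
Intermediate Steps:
n = 5252/3 (n = -(61 + 141)*(-26)/3 = -202*(-26)/3 = -⅓*(-5252) = 5252/3 ≈ 1750.7)
1/(l(-99) + n) = 1/(-90 + 5252/3) = 1/(4982/3) = 3/4982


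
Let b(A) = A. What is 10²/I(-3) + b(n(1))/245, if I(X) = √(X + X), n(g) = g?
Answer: 1/245 - 50*I*√6/3 ≈ 0.0040816 - 40.825*I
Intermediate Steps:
I(X) = √2*√X (I(X) = √(2*X) = √2*√X)
10²/I(-3) + b(n(1))/245 = 10²/((√2*√(-3))) + 1/245 = 100/((√2*(I*√3))) + 1*(1/245) = 100/((I*√6)) + 1/245 = 100*(-I*√6/6) + 1/245 = -50*I*√6/3 + 1/245 = 1/245 - 50*I*√6/3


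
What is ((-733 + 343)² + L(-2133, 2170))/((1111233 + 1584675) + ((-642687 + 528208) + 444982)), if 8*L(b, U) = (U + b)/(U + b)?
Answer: 1216801/24211288 ≈ 0.050258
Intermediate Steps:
L(b, U) = ⅛ (L(b, U) = ((U + b)/(U + b))/8 = (⅛)*1 = ⅛)
((-733 + 343)² + L(-2133, 2170))/((1111233 + 1584675) + ((-642687 + 528208) + 444982)) = ((-733 + 343)² + ⅛)/((1111233 + 1584675) + ((-642687 + 528208) + 444982)) = ((-390)² + ⅛)/(2695908 + (-114479 + 444982)) = (152100 + ⅛)/(2695908 + 330503) = (1216801/8)/3026411 = (1216801/8)*(1/3026411) = 1216801/24211288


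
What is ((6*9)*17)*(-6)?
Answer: -5508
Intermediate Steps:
((6*9)*17)*(-6) = (54*17)*(-6) = 918*(-6) = -5508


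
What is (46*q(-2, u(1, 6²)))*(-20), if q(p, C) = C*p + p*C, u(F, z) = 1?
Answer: 3680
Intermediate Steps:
q(p, C) = 2*C*p (q(p, C) = C*p + C*p = 2*C*p)
(46*q(-2, u(1, 6²)))*(-20) = (46*(2*1*(-2)))*(-20) = (46*(-4))*(-20) = -184*(-20) = 3680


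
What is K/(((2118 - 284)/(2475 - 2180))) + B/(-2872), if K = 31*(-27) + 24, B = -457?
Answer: -343983991/2633624 ≈ -130.61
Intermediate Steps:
K = -813 (K = -837 + 24 = -813)
K/(((2118 - 284)/(2475 - 2180))) + B/(-2872) = -813*(2475 - 2180)/(2118 - 284) - 457/(-2872) = -813/(1834/295) - 457*(-1/2872) = -813/(1834*(1/295)) + 457/2872 = -813/1834/295 + 457/2872 = -813*295/1834 + 457/2872 = -239835/1834 + 457/2872 = -343983991/2633624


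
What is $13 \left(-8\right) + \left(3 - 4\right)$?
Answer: $-105$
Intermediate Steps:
$13 \left(-8\right) + \left(3 - 4\right) = -104 - 1 = -105$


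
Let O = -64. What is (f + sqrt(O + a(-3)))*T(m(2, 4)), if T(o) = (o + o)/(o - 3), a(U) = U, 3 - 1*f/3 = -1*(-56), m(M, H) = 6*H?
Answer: -2544/7 + 16*I*sqrt(67)/7 ≈ -363.43 + 18.709*I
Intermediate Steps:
f = -159 (f = 9 - (-3)*(-56) = 9 - 3*56 = 9 - 168 = -159)
T(o) = 2*o/(-3 + o) (T(o) = (2*o)/(-3 + o) = 2*o/(-3 + o))
(f + sqrt(O + a(-3)))*T(m(2, 4)) = (-159 + sqrt(-64 - 3))*(2*(6*4)/(-3 + 6*4)) = (-159 + sqrt(-67))*(2*24/(-3 + 24)) = (-159 + I*sqrt(67))*(2*24/21) = (-159 + I*sqrt(67))*(2*24*(1/21)) = (-159 + I*sqrt(67))*(16/7) = -2544/7 + 16*I*sqrt(67)/7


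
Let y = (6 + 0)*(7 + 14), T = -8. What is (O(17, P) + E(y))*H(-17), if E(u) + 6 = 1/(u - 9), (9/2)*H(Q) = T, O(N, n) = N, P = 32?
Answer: -20608/1053 ≈ -19.571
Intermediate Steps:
y = 126 (y = 6*21 = 126)
H(Q) = -16/9 (H(Q) = (2/9)*(-8) = -16/9)
E(u) = -6 + 1/(-9 + u) (E(u) = -6 + 1/(u - 9) = -6 + 1/(-9 + u))
(O(17, P) + E(y))*H(-17) = (17 + (55 - 6*126)/(-9 + 126))*(-16/9) = (17 + (55 - 756)/117)*(-16/9) = (17 + (1/117)*(-701))*(-16/9) = (17 - 701/117)*(-16/9) = (1288/117)*(-16/9) = -20608/1053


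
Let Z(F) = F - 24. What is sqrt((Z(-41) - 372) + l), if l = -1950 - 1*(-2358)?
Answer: I*sqrt(29) ≈ 5.3852*I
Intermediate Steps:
Z(F) = -24 + F
l = 408 (l = -1950 + 2358 = 408)
sqrt((Z(-41) - 372) + l) = sqrt(((-24 - 41) - 372) + 408) = sqrt((-65 - 372) + 408) = sqrt(-437 + 408) = sqrt(-29) = I*sqrt(29)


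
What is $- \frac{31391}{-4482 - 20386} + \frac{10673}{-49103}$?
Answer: $\frac{1275976109}{1221093404} \approx 1.0449$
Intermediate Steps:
$- \frac{31391}{-4482 - 20386} + \frac{10673}{-49103} = - \frac{31391}{-24868} + 10673 \left(- \frac{1}{49103}\right) = \left(-31391\right) \left(- \frac{1}{24868}\right) - \frac{10673}{49103} = \frac{31391}{24868} - \frac{10673}{49103} = \frac{1275976109}{1221093404}$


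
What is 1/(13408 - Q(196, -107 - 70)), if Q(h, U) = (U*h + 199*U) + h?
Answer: 1/83127 ≈ 1.2030e-5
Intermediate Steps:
Q(h, U) = h + 199*U + U*h (Q(h, U) = (199*U + U*h) + h = h + 199*U + U*h)
1/(13408 - Q(196, -107 - 70)) = 1/(13408 - (196 + 199*(-107 - 70) + (-107 - 70)*196)) = 1/(13408 - (196 + 199*(-177) - 177*196)) = 1/(13408 - (196 - 35223 - 34692)) = 1/(13408 - 1*(-69719)) = 1/(13408 + 69719) = 1/83127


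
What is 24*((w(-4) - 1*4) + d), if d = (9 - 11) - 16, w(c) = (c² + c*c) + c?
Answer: 144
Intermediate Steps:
w(c) = c + 2*c² (w(c) = (c² + c²) + c = 2*c² + c = c + 2*c²)
d = -18 (d = -2 - 16 = -18)
24*((w(-4) - 1*4) + d) = 24*((-4*(1 + 2*(-4)) - 1*4) - 18) = 24*((-4*(1 - 8) - 4) - 18) = 24*((-4*(-7) - 4) - 18) = 24*((28 - 4) - 18) = 24*(24 - 18) = 24*6 = 144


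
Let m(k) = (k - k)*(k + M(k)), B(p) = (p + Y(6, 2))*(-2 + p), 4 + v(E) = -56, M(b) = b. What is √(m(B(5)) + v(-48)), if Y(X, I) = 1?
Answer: 2*I*√15 ≈ 7.746*I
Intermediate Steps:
v(E) = -60 (v(E) = -4 - 56 = -60)
B(p) = (1 + p)*(-2 + p) (B(p) = (p + 1)*(-2 + p) = (1 + p)*(-2 + p))
m(k) = 0 (m(k) = (k - k)*(k + k) = 0*(2*k) = 0)
√(m(B(5)) + v(-48)) = √(0 - 60) = √(-60) = 2*I*√15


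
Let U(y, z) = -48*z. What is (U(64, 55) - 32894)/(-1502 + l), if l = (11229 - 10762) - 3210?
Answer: 35534/4245 ≈ 8.3708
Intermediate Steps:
l = -2743 (l = 467 - 3210 = -2743)
(U(64, 55) - 32894)/(-1502 + l) = (-48*55 - 32894)/(-1502 - 2743) = (-2640 - 32894)/(-4245) = -35534*(-1/4245) = 35534/4245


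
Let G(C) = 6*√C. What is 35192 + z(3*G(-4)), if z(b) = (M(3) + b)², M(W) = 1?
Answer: 33897 + 72*I ≈ 33897.0 + 72.0*I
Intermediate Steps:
z(b) = (1 + b)²
35192 + z(3*G(-4)) = 35192 + (1 + 3*(6*√(-4)))² = 35192 + (1 + 3*(6*(2*I)))² = 35192 + (1 + 3*(12*I))² = 35192 + (1 + 36*I)²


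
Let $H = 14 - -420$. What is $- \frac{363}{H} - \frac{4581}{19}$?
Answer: $- \frac{1995051}{8246} \approx -241.94$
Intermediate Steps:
$H = 434$ ($H = 14 + 420 = 434$)
$- \frac{363}{H} - \frac{4581}{19} = - \frac{363}{434} - \frac{4581}{19} = - \frac{1995051}{8246}$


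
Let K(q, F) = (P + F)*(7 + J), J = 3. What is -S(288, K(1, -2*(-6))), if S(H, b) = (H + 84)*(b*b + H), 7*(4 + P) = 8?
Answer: -157620864/49 ≈ -3.2168e+6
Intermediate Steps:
P = -20/7 (P = -4 + (⅐)*8 = -4 + 8/7 = -20/7 ≈ -2.8571)
K(q, F) = -200/7 + 10*F (K(q, F) = (-20/7 + F)*(7 + 3) = (-20/7 + F)*10 = -200/7 + 10*F)
S(H, b) = (84 + H)*(H + b²) (S(H, b) = (84 + H)*(b² + H) = (84 + H)*(H + b²))
-S(288, K(1, -2*(-6))) = -(288² + 84*288 + 84*(-200/7 + 10*(-2*(-6)))² + 288*(-200/7 + 10*(-2*(-6)))²) = -(82944 + 24192 + 84*(-200/7 + 10*12)² + 288*(-200/7 + 10*12)²) = -(82944 + 24192 + 84*(-200/7 + 120)² + 288*(-200/7 + 120)²) = -(82944 + 24192 + 84*(640/7)² + 288*(640/7)²) = -(82944 + 24192 + 84*(409600/49) + 288*(409600/49)) = -(82944 + 24192 + 4915200/7 + 117964800/49) = -1*157620864/49 = -157620864/49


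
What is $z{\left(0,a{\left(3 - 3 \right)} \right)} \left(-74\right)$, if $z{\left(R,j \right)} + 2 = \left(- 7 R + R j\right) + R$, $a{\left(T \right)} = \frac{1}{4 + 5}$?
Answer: $148$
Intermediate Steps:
$a{\left(T \right)} = \frac{1}{9}$
$z{\left(R,j \right)} = -2 - 6 R + R j$ ($z{\left(R,j \right)} = -2 + \left(\left(- 7 R + R j\right) + R\right) = -2 + \left(- 6 R + R j\right) = -2 - 6 R + R j$)
$z{\left(0,a{\left(3 - 3 \right)} \right)} \left(-74\right) = \left(-2 - 0 + 0 \cdot \frac{1}{9}\right) \left(-74\right) = \left(-2 + 0 + 0\right) \left(-74\right) = \left(-2\right) \left(-74\right) = 148$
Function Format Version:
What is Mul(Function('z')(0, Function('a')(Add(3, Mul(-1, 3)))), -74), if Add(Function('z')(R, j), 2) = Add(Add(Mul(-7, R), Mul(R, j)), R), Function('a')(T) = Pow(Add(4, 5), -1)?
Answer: 148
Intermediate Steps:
Function('a')(T) = Rational(1, 9) (Function('a')(T) = Pow(9, -1) = Rational(1, 9))
Function('z')(R, j) = Add(-2, Mul(-6, R), Mul(R, j)) (Function('z')(R, j) = Add(-2, Add(Add(Mul(-7, R), Mul(R, j)), R)) = Add(-2, Add(Mul(-6, R), Mul(R, j))) = Add(-2, Mul(-6, R), Mul(R, j)))
Mul(Function('z')(0, Function('a')(Add(3, Mul(-1, 3)))), -74) = Mul(Add(-2, Mul(-6, 0), Mul(0, Rational(1, 9))), -74) = Mul(Add(-2, 0, 0), -74) = Mul(-2, -74) = 148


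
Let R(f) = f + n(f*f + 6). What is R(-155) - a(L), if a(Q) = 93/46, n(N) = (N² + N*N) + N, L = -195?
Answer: 53130082615/46 ≈ 1.1550e+9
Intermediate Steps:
n(N) = N + 2*N² (n(N) = (N² + N²) + N = 2*N² + N = N + 2*N²)
R(f) = f + (6 + f²)*(13 + 2*f²) (R(f) = f + (f*f + 6)*(1 + 2*(f*f + 6)) = f + (f² + 6)*(1 + 2*(f² + 6)) = f + (6 + f²)*(1 + 2*(6 + f²)) = f + (6 + f²)*(1 + (12 + 2*f²)) = f + (6 + f²)*(13 + 2*f²))
a(Q) = 93/46 (a(Q) = 93*(1/46) = 93/46)
R(-155) - a(L) = (-155 + (6 + (-155)²)*(13 + 2*(-155)²)) - 1*93/46 = (-155 + (6 + 24025)*(13 + 2*24025)) - 93/46 = (-155 + 24031*(13 + 48050)) - 93/46 = (-155 + 24031*48063) - 93/46 = (-155 + 1155001953) - 93/46 = 1155001798 - 93/46 = 53130082615/46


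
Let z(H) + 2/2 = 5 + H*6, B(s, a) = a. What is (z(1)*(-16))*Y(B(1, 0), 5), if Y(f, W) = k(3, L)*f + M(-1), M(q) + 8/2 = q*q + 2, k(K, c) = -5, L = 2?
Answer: 160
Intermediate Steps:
z(H) = 4 + 6*H (z(H) = -1 + (5 + H*6) = -1 + (5 + 6*H) = 4 + 6*H)
M(q) = -2 + q**2 (M(q) = -4 + (q*q + 2) = -4 + (q**2 + 2) = -4 + (2 + q**2) = -2 + q**2)
Y(f, W) = -1 - 5*f (Y(f, W) = -5*f + (-2 + (-1)**2) = -5*f + (-2 + 1) = -5*f - 1 = -1 - 5*f)
(z(1)*(-16))*Y(B(1, 0), 5) = ((4 + 6*1)*(-16))*(-1 - 5*0) = ((4 + 6)*(-16))*(-1 + 0) = (10*(-16))*(-1) = -160*(-1) = 160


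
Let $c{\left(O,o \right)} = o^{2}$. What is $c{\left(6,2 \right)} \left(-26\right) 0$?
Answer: $0$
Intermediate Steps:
$c{\left(6,2 \right)} \left(-26\right) 0 = 2^{2} \left(-26\right) 0 = 4 \left(-26\right) 0 = \left(-104\right) 0 = 0$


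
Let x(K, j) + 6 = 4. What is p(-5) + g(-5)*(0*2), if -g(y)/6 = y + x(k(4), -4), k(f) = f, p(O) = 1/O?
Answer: -⅕ ≈ -0.20000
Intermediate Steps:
x(K, j) = -2 (x(K, j) = -6 + 4 = -2)
g(y) = 12 - 6*y (g(y) = -6*(y - 2) = -6*(-2 + y) = 12 - 6*y)
p(-5) + g(-5)*(0*2) = 1/(-5) + (12 - 6*(-5))*(0*2) = -⅕ + (12 + 30)*0 = -⅕ + 42*0 = -⅕ + 0 = -⅕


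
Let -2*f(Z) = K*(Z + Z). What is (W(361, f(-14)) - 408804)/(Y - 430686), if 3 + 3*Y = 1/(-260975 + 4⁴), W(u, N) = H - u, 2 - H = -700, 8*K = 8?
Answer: 319482194691/336864851860 ≈ 0.94840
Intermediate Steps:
K = 1 (K = (⅛)*8 = 1)
H = 702 (H = 2 - 1*(-700) = 2 + 700 = 702)
f(Z) = -Z (f(Z) = -(Z + Z)/2 = -2*Z/2 = -Z)
W(u, N) = 702 - u
Y = -782158/782157 (Y = -1 + 1/(3*(-260975 + 4⁴)) = -1 + 1/(3*(-260975 + 256)) = -1 + (⅓)/(-260719) = -1 + (⅓)*(-1/260719) = -1 - 1/782157 = -782158/782157 ≈ -1.0000)
(W(361, f(-14)) - 408804)/(Y - 430686) = ((702 - 1*361) - 408804)/(-782158/782157 - 430686) = ((702 - 361) - 408804)/(-336864851860/782157) = (341 - 408804)*(-782157/336864851860) = -408463*(-782157/336864851860) = 319482194691/336864851860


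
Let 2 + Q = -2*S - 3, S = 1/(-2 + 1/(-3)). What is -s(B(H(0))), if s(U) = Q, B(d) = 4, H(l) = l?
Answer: 29/7 ≈ 4.1429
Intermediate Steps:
S = -3/7 (S = 1/(-2 - 1/3) = 1/(-7/3) = -3/7 ≈ -0.42857)
Q = -29/7 (Q = -2 + (-2*(-3/7) - 3) = -2 + (6/7 - 3) = -2 - 15/7 = -29/7 ≈ -4.1429)
s(U) = -29/7
-s(B(H(0))) = -1*(-29/7) = 29/7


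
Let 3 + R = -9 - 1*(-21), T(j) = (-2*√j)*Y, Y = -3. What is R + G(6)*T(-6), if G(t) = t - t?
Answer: 9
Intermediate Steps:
T(j) = 6*√j (T(j) = -2*√j*(-3) = 6*√j)
G(t) = 0
R = 9 (R = -3 + (-9 - 1*(-21)) = -3 + (-9 + 21) = -3 + 12 = 9)
R + G(6)*T(-6) = 9 + 0*(6*√(-6)) = 9 + 0*(6*(I*√6)) = 9 + 0*(6*I*√6) = 9 + 0 = 9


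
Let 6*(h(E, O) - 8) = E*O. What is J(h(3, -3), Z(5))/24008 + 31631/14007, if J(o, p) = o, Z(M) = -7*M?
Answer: 1518976187/672560112 ≈ 2.2585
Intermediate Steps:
h(E, O) = 8 + E*O/6 (h(E, O) = 8 + (E*O)/6 = 8 + E*O/6)
J(h(3, -3), Z(5))/24008 + 31631/14007 = (8 + (⅙)*3*(-3))/24008 + 31631/14007 = (8 - 3/2)*(1/24008) + 31631*(1/14007) = (13/2)*(1/24008) + 31631/14007 = 13/48016 + 31631/14007 = 1518976187/672560112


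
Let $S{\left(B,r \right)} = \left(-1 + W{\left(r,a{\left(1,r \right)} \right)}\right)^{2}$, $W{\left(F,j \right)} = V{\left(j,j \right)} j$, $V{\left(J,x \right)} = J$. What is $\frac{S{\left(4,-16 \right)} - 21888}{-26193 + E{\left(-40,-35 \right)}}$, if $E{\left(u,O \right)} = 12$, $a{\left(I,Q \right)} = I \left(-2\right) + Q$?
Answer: $- \frac{82441}{26181} \approx -3.1489$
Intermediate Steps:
$a{\left(I,Q \right)} = Q - 2 I$ ($a{\left(I,Q \right)} = - 2 I + Q = Q - 2 I$)
$W{\left(F,j \right)} = j^{2}$ ($W{\left(F,j \right)} = j j = j^{2}$)
$S{\left(B,r \right)} = \left(-1 + \left(-2 + r\right)^{2}\right)^{2}$ ($S{\left(B,r \right)} = \left(-1 + \left(r - 2\right)^{2}\right)^{2} = \left(-1 + \left(-2 + r\right)^{2}\right)^{2}$)
$\frac{S{\left(4,-16 \right)} - 21888}{-26193 + E{\left(-40,-35 \right)}} = \frac{\left(-1 + \left(-2 - 16\right)^{2}\right)^{2} - 21888}{-26193 + 12} = \frac{\left(-1 + \left(-18\right)^{2}\right)^{2} - 21888}{-26181} = \left(\left(-1 + 324\right)^{2} - 21888\right) \left(- \frac{1}{26181}\right) = \left(323^{2} - 21888\right) \left(- \frac{1}{26181}\right) = \left(104329 - 21888\right) \left(- \frac{1}{26181}\right) = 82441 \left(- \frac{1}{26181}\right) = - \frac{82441}{26181}$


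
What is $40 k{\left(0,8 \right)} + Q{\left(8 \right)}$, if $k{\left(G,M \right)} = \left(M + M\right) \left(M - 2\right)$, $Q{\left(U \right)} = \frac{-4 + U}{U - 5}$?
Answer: $\frac{11524}{3} \approx 3841.3$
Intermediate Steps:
$Q{\left(U \right)} = \frac{-4 + U}{-5 + U}$
$k{\left(G,M \right)} = 2 M \left(-2 + M\right)$ ($k{\left(G,M \right)} = 2 M \left(M - 2\right) = 2 M \left(-2 + M\right)$)
$40 k{\left(0,8 \right)} + Q{\left(8 \right)} = 40 \cdot 2 \cdot 8 \left(-2 + 8\right) + \frac{-4 + 8}{-5 + 8} = 40 \cdot 2 \cdot 8 \cdot 6 + \frac{1}{3} \cdot 4 = 40 \cdot 96 + \frac{1}{3} \cdot 4 = 3840 + \frac{4}{3} = \frac{11524}{3}$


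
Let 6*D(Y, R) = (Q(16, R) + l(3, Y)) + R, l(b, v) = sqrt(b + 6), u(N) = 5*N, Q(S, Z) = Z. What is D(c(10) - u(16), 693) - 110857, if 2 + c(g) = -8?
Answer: -221251/2 ≈ -1.1063e+5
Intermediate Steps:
c(g) = -10 (c(g) = -2 - 8 = -10)
l(b, v) = sqrt(6 + b)
D(Y, R) = 1/2 + R/3 (D(Y, R) = ((R + sqrt(6 + 3)) + R)/6 = ((R + sqrt(9)) + R)/6 = ((R + 3) + R)/6 = ((3 + R) + R)/6 = (3 + 2*R)/6 = 1/2 + R/3)
D(c(10) - u(16), 693) - 110857 = (1/2 + (1/3)*693) - 110857 = (1/2 + 231) - 110857 = 463/2 - 110857 = -221251/2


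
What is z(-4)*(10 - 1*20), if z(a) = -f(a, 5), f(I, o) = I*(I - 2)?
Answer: 240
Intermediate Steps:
f(I, o) = I*(-2 + I)
z(a) = -a*(-2 + a)
z(-4)*(10 - 1*20) = (-4*(2 - 1*(-4)))*(10 - 1*20) = (-4*(2 + 4))*(10 - 20) = -4*6*(-10) = -24*(-10) = 240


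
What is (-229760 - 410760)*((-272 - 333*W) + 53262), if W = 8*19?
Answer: -1520594480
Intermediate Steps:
W = 152
(-229760 - 410760)*((-272 - 333*W) + 53262) = (-229760 - 410760)*((-272 - 333*152) + 53262) = -640520*((-272 - 50616) + 53262) = -640520*(-50888 + 53262) = -640520*2374 = -1520594480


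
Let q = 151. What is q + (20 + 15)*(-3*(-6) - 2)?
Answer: 711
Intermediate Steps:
q + (20 + 15)*(-3*(-6) - 2) = 151 + (20 + 15)*(-3*(-6) - 2) = 151 + 35*(18 - 2) = 151 + 35*16 = 151 + 560 = 711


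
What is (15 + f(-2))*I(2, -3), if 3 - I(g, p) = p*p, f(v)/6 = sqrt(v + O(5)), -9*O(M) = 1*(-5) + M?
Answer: -90 - 36*I*sqrt(2) ≈ -90.0 - 50.912*I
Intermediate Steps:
O(M) = 5/9 - M/9 (O(M) = -(1*(-5) + M)/9 = -(-5 + M)/9 = 5/9 - M/9)
f(v) = 6*sqrt(v) (f(v) = 6*sqrt(v + (5/9 - 1/9*5)) = 6*sqrt(v + (5/9 - 5/9)) = 6*sqrt(v + 0) = 6*sqrt(v))
I(g, p) = 3 - p**2 (I(g, p) = 3 - p*p = 3 - p**2)
(15 + f(-2))*I(2, -3) = (15 + 6*sqrt(-2))*(3 - 1*(-3)**2) = (15 + 6*(I*sqrt(2)))*(3 - 1*9) = (15 + 6*I*sqrt(2))*(3 - 9) = (15 + 6*I*sqrt(2))*(-6) = -90 - 36*I*sqrt(2)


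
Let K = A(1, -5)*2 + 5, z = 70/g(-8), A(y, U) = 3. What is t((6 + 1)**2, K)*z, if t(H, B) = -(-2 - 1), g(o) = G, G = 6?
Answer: 35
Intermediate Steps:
g(o) = 6
z = 35/3 (z = 70/6 = 70*(1/6) = 35/3 ≈ 11.667)
K = 11 (K = 3*2 + 5 = 6 + 5 = 11)
t(H, B) = 3 (t(H, B) = -1*(-3) = 3)
t((6 + 1)**2, K)*z = 3*(35/3) = 35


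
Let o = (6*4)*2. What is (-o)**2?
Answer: 2304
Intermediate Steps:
o = 48 (o = 24*2 = 48)
(-o)**2 = (-1*48)**2 = (-48)**2 = 2304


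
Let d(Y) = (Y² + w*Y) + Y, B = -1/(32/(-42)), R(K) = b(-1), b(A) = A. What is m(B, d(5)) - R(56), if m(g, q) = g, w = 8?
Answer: 37/16 ≈ 2.3125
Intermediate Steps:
R(K) = -1
B = 21/16 (B = -1/(32*(-1/42)) = -1/(-16/21) = -1*(-21/16) = 21/16 ≈ 1.3125)
d(Y) = Y² + 9*Y (d(Y) = (Y² + 8*Y) + Y = Y² + 9*Y)
m(B, d(5)) - R(56) = 21/16 - 1*(-1) = 21/16 + 1 = 37/16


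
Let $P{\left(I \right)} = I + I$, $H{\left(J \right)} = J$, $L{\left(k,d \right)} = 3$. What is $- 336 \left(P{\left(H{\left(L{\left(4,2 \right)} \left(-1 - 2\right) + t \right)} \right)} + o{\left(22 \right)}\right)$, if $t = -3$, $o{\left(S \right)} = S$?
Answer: $672$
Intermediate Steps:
$P{\left(I \right)} = 2 I$
$- 336 \left(P{\left(H{\left(L{\left(4,2 \right)} \left(-1 - 2\right) + t \right)} \right)} + o{\left(22 \right)}\right) = - 336 \left(2 \left(3 \left(-1 - 2\right) - 3\right) + 22\right) = - 336 \left(2 \left(3 \left(-3\right) - 3\right) + 22\right) = - 336 \left(2 \left(-9 - 3\right) + 22\right) = - 336 \left(2 \left(-12\right) + 22\right) = - 336 \left(-24 + 22\right) = \left(-336\right) \left(-2\right) = 672$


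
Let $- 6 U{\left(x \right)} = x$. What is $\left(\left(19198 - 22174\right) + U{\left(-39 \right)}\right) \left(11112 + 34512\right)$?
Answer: $-135480468$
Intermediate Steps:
$U{\left(x \right)} = - \frac{x}{6}$
$\left(\left(19198 - 22174\right) + U{\left(-39 \right)}\right) \left(11112 + 34512\right) = \left(\left(19198 - 22174\right) - - \frac{13}{2}\right) \left(11112 + 34512\right) = \left(-2976 + \frac{13}{2}\right) 45624 = \left(- \frac{5939}{2}\right) 45624 = -135480468$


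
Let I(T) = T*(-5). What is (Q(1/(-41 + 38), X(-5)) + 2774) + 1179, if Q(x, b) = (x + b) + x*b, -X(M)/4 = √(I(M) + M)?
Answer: 11858/3 - 16*√5/3 ≈ 3940.7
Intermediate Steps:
I(T) = -5*T
X(M) = -8*√(-M) (X(M) = -4*√(-5*M + M) = -4*2*√(-M) = -8*√(-M))
Q(x, b) = b + x + b*x (Q(x, b) = (b + x) + b*x = b + x + b*x)
(Q(1/(-41 + 38), X(-5)) + 2774) + 1179 = ((-8*√5 + 1/(-41 + 38) + (-8*√5)/(-41 + 38)) + 2774) + 1179 = ((-8*√5 + 1/(-3) - 8*√5/(-3)) + 2774) + 1179 = ((-8*√5 - ⅓ - 8*√5*(-⅓)) + 2774) + 1179 = ((-8*√5 - ⅓ + 8*√5/3) + 2774) + 1179 = ((-⅓ - 16*√5/3) + 2774) + 1179 = (8321/3 - 16*√5/3) + 1179 = 11858/3 - 16*√5/3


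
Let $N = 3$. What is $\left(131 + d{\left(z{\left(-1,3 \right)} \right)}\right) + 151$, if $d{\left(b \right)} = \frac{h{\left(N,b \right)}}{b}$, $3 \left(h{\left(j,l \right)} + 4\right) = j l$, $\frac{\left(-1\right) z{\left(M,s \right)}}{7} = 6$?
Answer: $\frac{5945}{21} \approx 283.1$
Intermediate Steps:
$z{\left(M,s \right)} = -42$ ($z{\left(M,s \right)} = \left(-7\right) 6 = -42$)
$h{\left(j,l \right)} = -4 + \frac{j l}{3}$
$d{\left(b \right)} = \frac{-4 + b}{b}$ ($d{\left(b \right)} = \frac{-4 + \frac{1}{3} \cdot 3 b}{b} = \frac{-4 + b}{b}$)
$\left(131 + d{\left(z{\left(-1,3 \right)} \right)}\right) + 151 = \left(131 + \frac{-4 - 42}{-42}\right) + 151 = \left(131 - - \frac{23}{21}\right) + 151 = \left(131 + \frac{23}{21}\right) + 151 = \frac{2774}{21} + 151 = \frac{5945}{21}$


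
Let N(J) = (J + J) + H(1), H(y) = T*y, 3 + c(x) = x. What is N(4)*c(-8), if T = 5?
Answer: -143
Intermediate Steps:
c(x) = -3 + x
H(y) = 5*y
N(J) = 5 + 2*J (N(J) = (J + J) + 5*1 = 2*J + 5 = 5 + 2*J)
N(4)*c(-8) = (5 + 2*4)*(-3 - 8) = (5 + 8)*(-11) = 13*(-11) = -143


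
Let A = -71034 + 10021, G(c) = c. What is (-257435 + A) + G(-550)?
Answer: -318998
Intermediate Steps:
A = -61013
(-257435 + A) + G(-550) = (-257435 - 61013) - 550 = -318448 - 550 = -318998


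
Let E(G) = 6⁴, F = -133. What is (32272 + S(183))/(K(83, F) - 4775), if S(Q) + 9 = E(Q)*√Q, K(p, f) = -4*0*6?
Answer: -32263/4775 - 1296*√183/4775 ≈ -10.428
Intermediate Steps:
K(p, f) = 0 (K(p, f) = 0*6 = 0)
E(G) = 1296
S(Q) = -9 + 1296*√Q
(32272 + S(183))/(K(83, F) - 4775) = (32272 + (-9 + 1296*√183))/(0 - 4775) = (32263 + 1296*√183)/(-4775) = (32263 + 1296*√183)*(-1/4775) = -32263/4775 - 1296*√183/4775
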